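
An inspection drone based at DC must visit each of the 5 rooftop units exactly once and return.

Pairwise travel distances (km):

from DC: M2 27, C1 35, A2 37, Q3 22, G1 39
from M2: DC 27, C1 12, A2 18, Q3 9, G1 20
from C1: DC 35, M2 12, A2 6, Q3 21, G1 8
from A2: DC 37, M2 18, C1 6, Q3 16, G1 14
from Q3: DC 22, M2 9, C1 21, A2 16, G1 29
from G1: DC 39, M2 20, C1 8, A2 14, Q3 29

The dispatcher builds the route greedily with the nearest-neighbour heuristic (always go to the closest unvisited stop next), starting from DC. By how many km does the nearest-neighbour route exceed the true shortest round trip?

DC: Q3=22, M2=27, C1=35, A2=37, G1=39 ⇒ Q3
Q3: M2=9, A2=16, C1=21, G1=29 ⇒ M2
M2: C1=12, A2=18, G1=20 ⇒ C1
C1: A2=6, G1=8 ⇒ A2
A2: G1=14 ⇒ G1
NN route DC → Q3 → M2 → C1 → A2 → G1 → DC costs 102.
Optimal: DC → M2 → C1 → G1 → A2 → Q3 → DC costs 99 (by enumerating all 60 distinct tours).
Excess = 102 − 99 = 3.

3 km longer than the optimal tour.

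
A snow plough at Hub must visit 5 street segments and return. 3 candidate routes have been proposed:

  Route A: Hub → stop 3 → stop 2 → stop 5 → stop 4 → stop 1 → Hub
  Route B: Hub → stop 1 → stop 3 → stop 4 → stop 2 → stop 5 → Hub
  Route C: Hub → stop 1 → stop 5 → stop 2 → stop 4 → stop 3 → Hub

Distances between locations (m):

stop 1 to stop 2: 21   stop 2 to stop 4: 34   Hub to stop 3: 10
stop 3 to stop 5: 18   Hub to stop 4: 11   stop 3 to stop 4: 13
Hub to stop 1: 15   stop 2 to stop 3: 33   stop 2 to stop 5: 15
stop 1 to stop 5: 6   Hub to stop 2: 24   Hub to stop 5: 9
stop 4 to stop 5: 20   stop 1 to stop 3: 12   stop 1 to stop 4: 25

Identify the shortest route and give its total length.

Route A: 10 + 33 + 15 + 20 + 25 + 15 = 118
Route B: 15 + 12 + 13 + 34 + 15 + 9 = 98
Route C: 15 + 6 + 15 + 34 + 13 + 10 = 93

93 m — Route C is the shortest.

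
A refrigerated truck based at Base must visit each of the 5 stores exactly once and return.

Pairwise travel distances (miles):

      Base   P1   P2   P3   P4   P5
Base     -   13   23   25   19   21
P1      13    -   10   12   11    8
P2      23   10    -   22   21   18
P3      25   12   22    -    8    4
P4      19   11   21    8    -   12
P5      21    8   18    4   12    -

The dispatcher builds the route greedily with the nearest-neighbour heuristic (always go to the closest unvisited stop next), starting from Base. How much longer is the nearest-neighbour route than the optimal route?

From Base: P1=13, P4=19, P5=21, P2=23, P3=25 → choose P1 (13).
From P1: P5=8, P2=10, P4=11, P3=12 → choose P5 (8).
From P5: P3=4, P4=12, P2=18 → choose P3 (4).
From P3: P4=8, P2=22 → choose P4 (8).
From P4: P2=21 → choose P2 (21).
NN route Base → P1 → P5 → P3 → P4 → P2 → Base costs 77.
Optimal: Base → P1 → P2 → P5 → P3 → P4 → Base costs 72 (by enumerating all 60 distinct tours).
Excess = 77 − 72 = 5.

Excess over optimum: 5 miles.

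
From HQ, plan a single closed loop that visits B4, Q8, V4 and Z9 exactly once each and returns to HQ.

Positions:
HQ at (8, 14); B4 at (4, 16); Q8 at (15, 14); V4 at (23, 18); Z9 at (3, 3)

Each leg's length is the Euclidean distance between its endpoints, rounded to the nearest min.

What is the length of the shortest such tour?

With 4 stops there are 4!/2 = 12 distinct round trips (a route and its reverse cost the same).
HQ - B4 - Q8 - V4 - Z9 - HQ: 4+11+9+25+12 = 61
HQ - B4 - Q8 - Z9 - V4 - HQ: 4+11+16+25+16 = 72
HQ - B4 - V4 - Q8 - Z9 - HQ: 4+19+9+16+12 = 60
HQ - B4 - V4 - Z9 - Q8 - HQ: 4+19+25+16+7 = 71
HQ - B4 - Z9 - Q8 - V4 - HQ: 4+13+16+9+16 = 58
HQ - B4 - Z9 - V4 - Q8 - HQ: 4+13+25+9+7 = 58
HQ - Q8 - B4 - V4 - Z9 - HQ: 7+11+19+25+12 = 74
HQ - Q8 - B4 - Z9 - V4 - HQ: 7+11+13+25+16 = 72
HQ - Q8 - V4 - B4 - Z9 - HQ: 7+9+19+13+12 = 60
HQ - Q8 - Z9 - B4 - V4 - HQ: 7+16+13+19+16 = 71
HQ - V4 - B4 - Q8 - Z9 - HQ: 16+19+11+16+12 = 74
HQ - V4 - Q8 - B4 - Z9 - HQ: 16+9+11+13+12 = 61
The minimum is 58.
One optimal route: HQ → B4 → Z9 → Q8 → V4 → HQ (or its reverse).

Minimum total distance: 58 min.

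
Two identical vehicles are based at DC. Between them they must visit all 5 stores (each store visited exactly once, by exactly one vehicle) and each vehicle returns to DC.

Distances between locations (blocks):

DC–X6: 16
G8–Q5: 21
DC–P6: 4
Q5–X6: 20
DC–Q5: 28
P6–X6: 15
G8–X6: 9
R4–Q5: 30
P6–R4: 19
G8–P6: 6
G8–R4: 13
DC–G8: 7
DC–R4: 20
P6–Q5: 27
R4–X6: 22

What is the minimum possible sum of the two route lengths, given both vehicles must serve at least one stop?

There are 2^4 − 1 = 15 ways to divide the 5 stops into two non-empty groups. For each, the best each vehicle can do is its own shortest tour through its group:
  {G8} + {P6, R4, Q5, X6}: 14 + 89 = 103
  {P6} + {G8, R4, Q5, X6}: 8 + 86 = 94
  {G8, P6} + {R4, Q5, X6}: 17 + 86 = 103
  {R4} + {G8, P6, Q5, X6}: 40 + 67 = 107
  {G8, R4} + {P6, Q5, X6}: 40 + 67 = 107
  {P6, R4} + {G8, Q5, X6}: 43 + 64 = 107
  … (15 splits in total)
Best: vehicle 1 DC → P6 → DC = 8; vehicle 2 DC → G8 → R4 → Q5 → X6 → DC = 86; combined 94.

Minimum combined distance: 94 blocks.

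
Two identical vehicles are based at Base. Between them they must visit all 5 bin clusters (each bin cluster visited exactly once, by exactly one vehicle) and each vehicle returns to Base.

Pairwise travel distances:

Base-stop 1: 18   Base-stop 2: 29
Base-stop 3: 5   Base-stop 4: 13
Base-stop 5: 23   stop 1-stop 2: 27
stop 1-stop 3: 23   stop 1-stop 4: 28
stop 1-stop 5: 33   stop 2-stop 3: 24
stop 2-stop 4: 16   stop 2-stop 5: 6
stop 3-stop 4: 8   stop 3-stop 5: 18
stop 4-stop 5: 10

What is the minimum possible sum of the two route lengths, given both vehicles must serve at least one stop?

84 — the smallest possible combined total.

Check every non-empty split of the stops between the two vehicles; for each half take its own optimal tour:
  {stop 1} + {stop 2, stop 3, stop 4, stop 5}: 36 + 58 = 94
  {stop 2} + {stop 1, stop 3, stop 4, stop 5}: 58 + 74 = 132
  {stop 1, stop 2} + {stop 3, stop 4, stop 5}: 74 + 46 = 120
  {stop 3} + {stop 1, stop 2, stop 4, stop 5}: 10 + 74 = 84
  {stop 1, stop 3} + {stop 2, stop 4, stop 5}: 46 + 58 = 104
  {stop 2, stop 3} + {stop 1, stop 4, stop 5}: 58 + 74 = 132
  … (15 splits in total)
Best: vehicle 1 Base → stop 3 → Base = 10; vehicle 2 Base → stop 1 → stop 2 → stop 5 → stop 4 → Base = 74; combined 84.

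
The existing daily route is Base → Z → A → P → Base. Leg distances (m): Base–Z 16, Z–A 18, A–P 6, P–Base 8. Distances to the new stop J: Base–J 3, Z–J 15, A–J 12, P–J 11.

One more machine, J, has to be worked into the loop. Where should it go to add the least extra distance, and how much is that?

Minimum extra distance: 2 m, inserting J between Base and Z.

Insertion cost between consecutive stops i–j is d(i,J) + d(J,j) − d(i,j):
  between Base and Z: 3 + 15 − 16 = 2
  between Z and A: 15 + 12 − 18 = 9
  between A and P: 12 + 11 − 6 = 17
  between P and Base: 11 + 3 − 8 = 6
Cheapest insertion is between Base and Z, adding 2.
New total = 48 + 2 = 50.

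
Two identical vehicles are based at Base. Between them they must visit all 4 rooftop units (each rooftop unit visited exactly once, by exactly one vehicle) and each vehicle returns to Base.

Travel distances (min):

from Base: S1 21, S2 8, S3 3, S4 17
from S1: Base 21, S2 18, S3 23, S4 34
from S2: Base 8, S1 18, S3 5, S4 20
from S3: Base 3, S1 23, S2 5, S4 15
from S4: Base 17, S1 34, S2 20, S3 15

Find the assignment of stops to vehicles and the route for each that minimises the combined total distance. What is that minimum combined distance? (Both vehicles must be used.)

Minimum combined distance: 81 min.

There are 2^3 − 1 = 7 ways to divide the 4 stops into two non-empty groups. For each, the best each vehicle can do is its own shortest tour through its group:
  {S1} + {S2, S3, S4}: 42 + 45 = 87
  {S2} + {S1, S3, S4}: 16 + 73 = 89
  {S1, S2} + {S3, S4}: 47 + 35 = 82
  {S3} + {S1, S2, S4}: 6 + 76 = 82
  {S1, S3} + {S2, S4}: 47 + 45 = 92
  {S2, S3} + {S1, S4}: 16 + 72 = 88
  … (7 splits in total)
  {S1, S2, S3} + {S4}: 47 + 34 = 81  ← best
Best: vehicle 1 Base → S1 → S2 → S3 → Base = 47; vehicle 2 Base → S4 → Base = 34; combined 81.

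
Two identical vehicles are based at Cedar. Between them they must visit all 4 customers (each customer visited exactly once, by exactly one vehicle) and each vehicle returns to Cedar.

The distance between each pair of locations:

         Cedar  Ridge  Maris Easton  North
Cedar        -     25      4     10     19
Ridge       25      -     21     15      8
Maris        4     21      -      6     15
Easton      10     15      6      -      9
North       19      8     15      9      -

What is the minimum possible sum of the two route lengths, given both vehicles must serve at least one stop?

60 — the smallest possible combined total.

Try each way of splitting the stops between the two vehicles (each non-empty) and, for each split, find the best tour for each vehicle:
  {Ridge} + {Maris, Easton, North}: 50 + 38 = 88
  {Maris} + {Ridge, Easton, North}: 8 + 52 = 60
  {Ridge, Maris} + {Easton, North}: 50 + 38 = 88
  {Easton} + {Ridge, Maris, North}: 20 + 52 = 72
  {Ridge, Easton} + {Maris, North}: 50 + 38 = 88
  {Maris, Easton} + {Ridge, North}: 20 + 52 = 72
  … (7 splits in total)
Best: vehicle 1 Cedar → Maris → Cedar = 8; vehicle 2 Cedar → Ridge → North → Easton → Cedar = 52; combined 60.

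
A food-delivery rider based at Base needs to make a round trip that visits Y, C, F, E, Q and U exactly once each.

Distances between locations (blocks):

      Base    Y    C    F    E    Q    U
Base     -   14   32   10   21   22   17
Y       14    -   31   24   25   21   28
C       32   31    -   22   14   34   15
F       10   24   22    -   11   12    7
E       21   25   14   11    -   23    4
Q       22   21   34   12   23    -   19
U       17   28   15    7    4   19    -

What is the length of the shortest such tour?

There are 360 distinct closed tours to check (reversals are equivalent).
Base → Y → C → F → E → Q → U → Base: 14+31+22+11+23+19+17 = 137
Base → Y → C → F → E → U → Q → Base: 14+31+22+11+4+19+22 = 123
Base → Y → C → F → Q → E → U → Base: 14+31+22+12+23+4+17 = 123
Base → Y → C → F → Q → U → E → Base: 14+31+22+12+19+4+21 = 123
Base → Y → C → F → U → E → Q → Base: 14+31+22+7+4+23+22 = 123
Base → Y → C → F → U → Q → E → Base: 14+31+22+7+19+23+21 = 137
Base → Y → C → E → F → Q → U → Base: 14+31+14+11+12+19+17 = 118
Base → Y → C → E → F → U → Q → Base: 14+31+14+11+7+19+22 = 118
… (352 more)
Base → Y → C → E → U → F → Q → Base: 14+31+14+4+7+12+22 = 104  ← best
The minimum is 104.
One optimal route: Base → Y → C → E → U → F → Q → Base (or its reverse).

Minimum total distance: 104 blocks.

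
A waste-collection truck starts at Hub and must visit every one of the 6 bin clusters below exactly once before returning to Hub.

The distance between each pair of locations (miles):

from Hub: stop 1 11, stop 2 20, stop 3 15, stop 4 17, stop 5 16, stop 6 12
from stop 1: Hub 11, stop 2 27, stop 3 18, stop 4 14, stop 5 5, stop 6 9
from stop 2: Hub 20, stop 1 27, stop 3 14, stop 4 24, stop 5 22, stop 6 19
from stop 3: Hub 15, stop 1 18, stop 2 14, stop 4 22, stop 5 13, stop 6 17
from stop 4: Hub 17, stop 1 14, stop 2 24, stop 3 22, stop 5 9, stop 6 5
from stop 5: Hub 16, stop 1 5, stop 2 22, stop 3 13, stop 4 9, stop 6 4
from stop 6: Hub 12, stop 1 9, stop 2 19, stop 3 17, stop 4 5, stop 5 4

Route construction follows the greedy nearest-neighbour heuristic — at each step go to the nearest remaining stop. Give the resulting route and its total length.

Nearest-neighbour total = 81 miles; route Hub → stop 1 → stop 5 → stop 6 → stop 4 → stop 3 → stop 2 → Hub.

Hub → [stop 1:11 / stop 6:12 / stop 3:15 / stop 5:16 / stop 4:17 / stop 2:20] → stop 1 (11)
stop 1 → [stop 5:5 / stop 6:9 / stop 4:14 / stop 3:18 / stop 2:27] → stop 5 (5)
stop 5 → [stop 6:4 / stop 4:9 / stop 3:13 / stop 2:22] → stop 6 (4)
stop 6 → [stop 4:5 / stop 3:17 / stop 2:19] → stop 4 (5)
stop 4 → [stop 3:22 / stop 2:24] → stop 3 (22)
stop 3 → [stop 2:14] → stop 2 (14)
Return stop 2→Hub: 20.
Total = 11 + 5 + 4 + 5 + 22 + 14 + 20 = 81.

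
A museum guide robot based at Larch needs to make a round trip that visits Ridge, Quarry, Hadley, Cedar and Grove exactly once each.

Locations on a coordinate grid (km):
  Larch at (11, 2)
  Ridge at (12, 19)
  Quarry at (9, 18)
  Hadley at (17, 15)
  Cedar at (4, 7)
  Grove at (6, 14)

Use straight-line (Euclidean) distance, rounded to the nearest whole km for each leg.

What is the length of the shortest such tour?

Shortest round trip = 44 km.

Larch→Ridge→Quarry→Hadley→Cedar→Grove→Larch: 17+3+9+15+7+13 = 64
Larch→Ridge→Quarry→Hadley→Grove→Cedar→Larch: 17+3+9+11+7+9 = 56
Larch→Ridge→Quarry→Cedar→Hadley→Grove→Larch: 17+3+12+15+11+13 = 71
Larch→Ridge→Quarry→Cedar→Grove→Hadley→Larch: 17+3+12+7+11+14 = 64
Larch→Ridge→Quarry→Grove→Hadley→Cedar→Larch: 17+3+5+11+15+9 = 60
Larch→Ridge→Quarry→Grove→Cedar→Hadley→Larch: 17+3+5+7+15+14 = 61
Larch→Ridge→Hadley→Quarry→Cedar→Grove→Larch: 17+6+9+12+7+13 = 64
Larch→Ridge→Hadley→Quarry→Grove→Cedar→Larch: 17+6+9+5+7+9 = 53
Larch→Ridge→Hadley→Cedar→Quarry→Grove→Larch: 17+6+15+12+5+13 = 68
Larch→Ridge→Hadley→Cedar→Grove→Quarry→Larch: 17+6+15+7+5+16 = 66
Larch→Ridge→Hadley→Grove→Quarry→Cedar→Larch: 17+6+11+5+12+9 = 60
Larch→Ridge→Hadley→Grove→Cedar→Quarry→Larch: 17+6+11+7+12+16 = 69
Larch→Ridge→Cedar→Quarry→Hadley→Grove→Larch: 17+14+12+9+11+13 = 76
Larch→Ridge→Cedar→Quarry→Grove→Hadley→Larch: 17+14+12+5+11+14 = 73
… (46 more)
Larch→Hadley→Ridge→Quarry→Grove→Cedar→Larch: 14+6+3+5+7+9 = 44  ← best
The minimum is 44.
One optimal route: Larch → Hadley → Ridge → Quarry → Grove → Cedar → Larch (or its reverse).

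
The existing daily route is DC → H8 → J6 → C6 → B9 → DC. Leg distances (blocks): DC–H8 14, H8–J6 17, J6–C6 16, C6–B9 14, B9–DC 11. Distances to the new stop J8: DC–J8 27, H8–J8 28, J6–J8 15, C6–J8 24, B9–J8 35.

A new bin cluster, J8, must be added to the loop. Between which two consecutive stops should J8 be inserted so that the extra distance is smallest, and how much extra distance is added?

+23 blocks — insert J8 between J6 and C6.

Insertion cost between consecutive stops i–j is d(i,J8) + d(J8,j) − d(i,j):
  between DC and H8: 27 + 28 − 14 = 41
  between H8 and J6: 28 + 15 − 17 = 26
  between J6 and C6: 15 + 24 − 16 = 23
  between C6 and B9: 24 + 35 − 14 = 45
  between B9 and DC: 35 + 27 − 11 = 51
Cheapest insertion is between J6 and C6, adding 23.
New total = 72 + 23 = 95.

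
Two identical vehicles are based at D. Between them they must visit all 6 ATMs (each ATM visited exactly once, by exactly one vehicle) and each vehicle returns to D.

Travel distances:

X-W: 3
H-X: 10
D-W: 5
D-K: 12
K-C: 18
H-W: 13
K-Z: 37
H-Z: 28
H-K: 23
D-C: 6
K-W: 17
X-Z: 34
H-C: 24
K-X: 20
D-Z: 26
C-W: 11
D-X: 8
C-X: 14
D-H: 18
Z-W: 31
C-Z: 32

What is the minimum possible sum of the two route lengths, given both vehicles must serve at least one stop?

There are 2^5 − 1 = 31 ways to divide the 6 stops into two non-empty groups. For each, the best each vehicle can do is its own shortest tour through its group:
  {H} + {K, C, X, Z, W}: 36 + 103 = 139
  {K} + {H, C, X, Z, W}: 24 + 84 = 108
  {H, K} + {C, X, Z, W}: 53 + 80 = 133
  {C} + {H, K, X, Z, W}: 12 + 95 = 107
  {H, C} + {K, X, Z, W}: 48 + 91 = 139
  {K, C} + {H, X, Z, W}: 36 + 72 = 108
  … (31 splits in total)
Best: vehicle 1 D → C → D = 12; vehicle 2 D → K → Z → H → X → W → D = 95; combined 107.

Minimum combined distance: 107.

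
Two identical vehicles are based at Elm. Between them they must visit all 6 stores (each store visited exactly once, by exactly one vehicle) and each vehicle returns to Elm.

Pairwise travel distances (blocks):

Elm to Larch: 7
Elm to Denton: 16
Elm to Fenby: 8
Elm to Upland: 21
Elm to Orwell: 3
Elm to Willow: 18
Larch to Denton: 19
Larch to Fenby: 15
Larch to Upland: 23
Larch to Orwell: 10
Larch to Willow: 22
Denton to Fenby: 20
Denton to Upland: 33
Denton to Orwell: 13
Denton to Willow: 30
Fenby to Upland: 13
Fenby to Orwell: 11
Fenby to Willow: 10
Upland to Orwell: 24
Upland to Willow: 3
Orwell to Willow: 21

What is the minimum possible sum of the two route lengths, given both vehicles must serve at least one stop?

Minimum combined distance: 83 blocks.

There are 2^5 − 1 = 31 ways to divide the 6 stops into two non-empty groups. For each, the best each vehicle can do is its own shortest tour through its group:
  {Larch} + {Denton, Fenby, Upland, Orwell, Willow}: 14 + 70 = 84
  {Denton} + {Larch, Fenby, Upland, Orwell, Willow}: 32 + 57 = 89
  {Larch, Denton} + {Fenby, Upland, Orwell, Willow}: 42 + 48 = 90
  {Fenby} + {Larch, Denton, Upland, Orwell, Willow}: 16 + 79 = 95
  {Larch, Fenby} + {Denton, Upland, Orwell, Willow}: 30 + 70 = 100
  {Denton, Fenby} + {Larch, Upland, Orwell, Willow}: 44 + 57 = 101
  … (31 splits in total)
  {Denton, Orwell} + {Larch, Fenby, Upland, Willow}: 32 + 51 = 83  ← best
Best: vehicle 1 Elm → Denton → Orwell → Elm = 32; vehicle 2 Elm → Larch → Upland → Willow → Fenby → Elm = 51; combined 83.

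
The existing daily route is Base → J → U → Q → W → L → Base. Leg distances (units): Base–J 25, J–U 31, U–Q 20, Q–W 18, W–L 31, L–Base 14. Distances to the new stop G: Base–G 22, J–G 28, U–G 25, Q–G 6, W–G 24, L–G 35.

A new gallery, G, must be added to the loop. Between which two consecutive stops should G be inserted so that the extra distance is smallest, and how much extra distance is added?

+11 — insert G between U and Q.

Insertion cost between consecutive stops i–j is d(i,G) + d(G,j) − d(i,j):
  between Base and J: 22 + 28 − 25 = 25
  between J and U: 28 + 25 − 31 = 22
  between U and Q: 25 + 6 − 20 = 11
  between Q and W: 6 + 24 − 18 = 12
  between W and L: 24 + 35 − 31 = 28
  between L and Base: 35 + 22 − 14 = 43
Cheapest insertion is between U and Q, adding 11.
New total = 139 + 11 = 150.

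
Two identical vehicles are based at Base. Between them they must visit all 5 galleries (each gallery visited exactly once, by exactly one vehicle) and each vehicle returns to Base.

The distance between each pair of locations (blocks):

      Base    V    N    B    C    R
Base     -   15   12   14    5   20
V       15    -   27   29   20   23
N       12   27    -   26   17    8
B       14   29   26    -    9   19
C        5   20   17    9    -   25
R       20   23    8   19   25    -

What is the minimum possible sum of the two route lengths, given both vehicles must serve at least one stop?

Minimum combined distance: 83 blocks.

Check every non-empty split of the stops between the two vehicles; for each half take its own optimal tour:
  {V} + {N, B, C, R}: 30 + 53 = 83
  {N} + {V, B, C, R}: 24 + 71 = 95
  {V, N} + {B, C, R}: 54 + 53 = 107
  {B} + {V, N, C, R}: 28 + 68 = 96
  {V, B} + {N, C, R}: 58 + 50 = 108
  {N, B} + {V, C, R}: 52 + 68 = 120
  … (15 splits in total)
Best: vehicle 1 Base → V → Base = 30; vehicle 2 Base → N → R → B → C → Base = 53; combined 83.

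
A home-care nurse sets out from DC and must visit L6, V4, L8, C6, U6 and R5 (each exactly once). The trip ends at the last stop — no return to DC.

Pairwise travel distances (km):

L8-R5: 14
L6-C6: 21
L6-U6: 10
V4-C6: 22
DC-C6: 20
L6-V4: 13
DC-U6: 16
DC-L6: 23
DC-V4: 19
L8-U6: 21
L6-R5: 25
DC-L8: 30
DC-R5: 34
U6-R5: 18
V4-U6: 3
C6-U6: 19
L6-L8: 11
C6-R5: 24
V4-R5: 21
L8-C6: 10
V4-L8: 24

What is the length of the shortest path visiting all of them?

There are 6! = 720 possible orderings.
DC → L6 → V4 → L8 → C6 → U6 → R5: 23+13+24+10+19+18 = 107
DC → L6 → V4 → L8 → C6 → R5 → U6: 23+13+24+10+24+18 = 112
DC → L6 → V4 → L8 → U6 → C6 → R5: 23+13+24+21+19+24 = 124
DC → L6 → V4 → L8 → U6 → R5 → C6: 23+13+24+21+18+24 = 123
DC → L6 → V4 → L8 → R5 → C6 → U6: 23+13+24+14+24+19 = 117
DC → L6 → V4 → L8 → R5 → U6 → C6: 23+13+24+14+18+19 = 111
DC → L6 → V4 → C6 → L8 → U6 → R5: 23+13+22+10+21+18 = 107
DC → L6 → V4 → C6 → L8 → R5 → U6: 23+13+22+10+14+18 = 100
… (712 more)
DC → C6 → L8 → L6 → V4 → U6 → R5: 20+10+11+13+3+18 = 75  ← best
The minimum is 75.
One shortest path: DC → C6 → L8 → L6 → V4 → U6 → R5.

Minimum one-way distance = 75 km.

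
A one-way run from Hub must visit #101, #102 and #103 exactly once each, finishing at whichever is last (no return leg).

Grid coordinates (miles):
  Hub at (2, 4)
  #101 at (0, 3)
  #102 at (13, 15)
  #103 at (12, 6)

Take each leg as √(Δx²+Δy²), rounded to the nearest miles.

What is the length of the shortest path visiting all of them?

23 miles — the minimum one-way total.

There are 3! = 6 possible orderings.
Hub→#101→#102→#103: 2+18+9 = 29
Hub→#101→#103→#102: 2+12+9 = 23
Hub→#102→#101→#103: 16+18+12 = 46
Hub→#102→#103→#101: 16+9+12 = 37
Hub→#103→#101→#102: 10+12+18 = 40
Hub→#103→#102→#101: 10+9+18 = 37
The minimum is 23.
One shortest path: Hub → #101 → #103 → #102.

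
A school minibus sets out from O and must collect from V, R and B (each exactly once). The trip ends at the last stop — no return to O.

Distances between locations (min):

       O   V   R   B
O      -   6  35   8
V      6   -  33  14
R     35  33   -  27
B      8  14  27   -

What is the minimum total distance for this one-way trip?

47 min — the minimum one-way total.

There are 3! = 6 possible orderings.
O → V → R → B: 6+33+27 = 66
O → V → B → R: 6+14+27 = 47
O → R → V → B: 35+33+14 = 82
O → R → B → V: 35+27+14 = 76
O → B → V → R: 8+14+33 = 55
O → B → R → V: 8+27+33 = 68
The minimum is 47.
One shortest path: O → V → B → R.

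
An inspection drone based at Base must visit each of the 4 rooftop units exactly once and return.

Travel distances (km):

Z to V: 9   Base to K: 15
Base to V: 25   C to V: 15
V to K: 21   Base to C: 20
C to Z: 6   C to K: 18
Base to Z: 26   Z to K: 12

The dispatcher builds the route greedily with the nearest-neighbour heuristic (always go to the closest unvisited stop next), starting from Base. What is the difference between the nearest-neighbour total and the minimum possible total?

Base: K=15, C=20, V=25, Z=26 ⇒ K
K: Z=12, C=18, V=21 ⇒ Z
Z: C=6, V=9 ⇒ C
C: V=15 ⇒ V
NN route Base → K → Z → C → V → Base costs 73.
Optimal: Base → C → Z → V → K → Base costs 71 (by enumerating all 12 distinct tours).
Excess = 73 − 71 = 2.

Excess over optimum: 2 km.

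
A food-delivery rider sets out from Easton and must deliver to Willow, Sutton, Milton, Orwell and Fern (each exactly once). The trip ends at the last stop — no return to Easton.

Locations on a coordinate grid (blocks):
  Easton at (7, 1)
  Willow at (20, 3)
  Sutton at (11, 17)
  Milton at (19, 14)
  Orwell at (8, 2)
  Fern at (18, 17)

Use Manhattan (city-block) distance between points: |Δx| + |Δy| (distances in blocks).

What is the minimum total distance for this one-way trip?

38 blocks — the minimum one-way total.

There are 5! = 120 possible orderings.
Easton → Willow → Sutton → Milton → Orwell → Fern: 15+23+11+23+25 = 97
Easton → Willow → Sutton → Milton → Fern → Orwell: 15+23+11+4+25 = 78
Easton → Willow → Sutton → Orwell → Milton → Fern: 15+23+18+23+4 = 83
Easton → Willow → Sutton → Orwell → Fern → Milton: 15+23+18+25+4 = 85
Easton → Willow → Sutton → Fern → Milton → Orwell: 15+23+7+4+23 = 72
Easton → Willow → Sutton → Fern → Orwell → Milton: 15+23+7+25+23 = 93
Easton → Willow → Milton → Sutton → Orwell → Fern: 15+12+11+18+25 = 81
Easton → Willow → Milton → Sutton → Fern → Orwell: 15+12+11+7+25 = 70
Easton → Willow → Milton → Orwell → Sutton → Fern: 15+12+23+18+7 = 75
Easton → Willow → Milton → Orwell → Fern → Sutton: 15+12+23+25+7 = 82
Easton → Willow → Milton → Fern → Sutton → Orwell: 15+12+4+7+18 = 56
Easton → Willow → Milton → Fern → Orwell → Sutton: 15+12+4+25+18 = 74
Easton → Willow → Orwell → Sutton → Milton → Fern: 15+13+18+11+4 = 61
Easton → Willow → Orwell → Sutton → Fern → Milton: 15+13+18+7+4 = 57
… (106 more)
Easton → Orwell → Willow → Milton → Fern → Sutton: 2+13+12+4+7 = 38  ← best
The minimum is 38.
One shortest path: Easton → Orwell → Willow → Milton → Fern → Sutton.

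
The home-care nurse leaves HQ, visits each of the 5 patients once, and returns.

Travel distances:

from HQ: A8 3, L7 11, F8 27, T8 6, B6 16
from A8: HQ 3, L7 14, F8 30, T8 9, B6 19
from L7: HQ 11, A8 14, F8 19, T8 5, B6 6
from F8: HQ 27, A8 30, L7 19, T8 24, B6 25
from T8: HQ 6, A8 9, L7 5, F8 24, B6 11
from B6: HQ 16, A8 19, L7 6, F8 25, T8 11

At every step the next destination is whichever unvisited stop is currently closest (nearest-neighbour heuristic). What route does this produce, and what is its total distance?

HQ → [A8:3 / T8:6 / L7:11 / B6:16 / F8:27] → A8 (3)
A8 → [T8:9 / L7:14 / B6:19 / F8:30] → T8 (9)
T8 → [L7:5 / B6:11 / F8:24] → L7 (5)
L7 → [B6:6 / F8:19] → B6 (6)
B6 → [F8:25] → F8 (25)
Return F8→HQ: 27.
Total = 3 + 9 + 5 + 6 + 25 + 27 = 75.

Total distance 75 via the nearest-neighbour route HQ → A8 → T8 → L7 → B6 → F8 → HQ.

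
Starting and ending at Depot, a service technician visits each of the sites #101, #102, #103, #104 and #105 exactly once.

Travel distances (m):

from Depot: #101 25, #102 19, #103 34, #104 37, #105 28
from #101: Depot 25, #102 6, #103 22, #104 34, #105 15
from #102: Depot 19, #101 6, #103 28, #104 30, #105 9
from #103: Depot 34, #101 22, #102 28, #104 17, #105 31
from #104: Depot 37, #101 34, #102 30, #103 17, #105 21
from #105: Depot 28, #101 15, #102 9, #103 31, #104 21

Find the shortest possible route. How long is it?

Shortest round trip = 112 m.

With 5 stops there are 5!/2 = 60 distinct round trips (a route and its reverse cost the same).
Depot-#101-#102-#103-#104-#105-Depot: 25+6+28+17+21+28 = 125
Depot-#101-#102-#103-#105-#104-Depot: 25+6+28+31+21+37 = 148
Depot-#101-#102-#104-#103-#105-Depot: 25+6+30+17+31+28 = 137
Depot-#101-#102-#104-#105-#103-Depot: 25+6+30+21+31+34 = 147
Depot-#101-#102-#105-#103-#104-Depot: 25+6+9+31+17+37 = 125
Depot-#101-#102-#105-#104-#103-Depot: 25+6+9+21+17+34 = 112
Depot-#101-#103-#102-#104-#105-Depot: 25+22+28+30+21+28 = 154
Depot-#101-#103-#102-#105-#104-Depot: 25+22+28+9+21+37 = 142
Depot-#101-#103-#104-#102-#105-Depot: 25+22+17+30+9+28 = 131
Depot-#101-#103-#104-#105-#102-Depot: 25+22+17+21+9+19 = 113
Depot-#101-#103-#105-#102-#104-Depot: 25+22+31+9+30+37 = 154
Depot-#101-#103-#105-#104-#102-Depot: 25+22+31+21+30+19 = 148
Depot-#101-#104-#102-#103-#105-Depot: 25+34+30+28+31+28 = 176
Depot-#101-#104-#102-#105-#103-Depot: 25+34+30+9+31+34 = 163
… (46 more)
The minimum is 112.
One optimal route: Depot → #101 → #102 → #105 → #104 → #103 → Depot (or its reverse).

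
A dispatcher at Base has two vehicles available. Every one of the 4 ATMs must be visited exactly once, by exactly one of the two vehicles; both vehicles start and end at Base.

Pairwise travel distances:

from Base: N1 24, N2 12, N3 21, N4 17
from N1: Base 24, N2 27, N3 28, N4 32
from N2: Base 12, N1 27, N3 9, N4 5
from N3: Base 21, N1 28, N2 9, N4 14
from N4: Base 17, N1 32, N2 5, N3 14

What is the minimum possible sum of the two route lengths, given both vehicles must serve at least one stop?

There are 2^3 − 1 = 7 ways to divide the 4 stops into two non-empty groups. For each, the best each vehicle can do is its own shortest tour through its group:
  {N1} + {N2, N3, N4}: 48 + 52 = 100
  {N2} + {N1, N3, N4}: 24 + 83 = 107
  {N1, N2} + {N3, N4}: 63 + 52 = 115
  {N3} + {N1, N2, N4}: 42 + 73 = 115
  {N1, N3} + {N2, N4}: 73 + 34 = 107
  {N2, N3} + {N1, N4}: 42 + 73 = 115
  … (7 splits in total)
Best: vehicle 1 Base → N1 → Base = 48; vehicle 2 Base → N2 → N3 → N4 → Base = 52; combined 100.

Minimum combined distance: 100.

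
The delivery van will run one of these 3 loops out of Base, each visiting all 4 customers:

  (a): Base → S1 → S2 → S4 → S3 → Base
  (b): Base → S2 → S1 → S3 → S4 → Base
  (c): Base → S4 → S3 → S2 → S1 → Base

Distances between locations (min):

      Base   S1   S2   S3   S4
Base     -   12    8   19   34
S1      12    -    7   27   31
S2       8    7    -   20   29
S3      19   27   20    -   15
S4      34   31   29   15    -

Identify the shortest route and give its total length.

Shortest is (a), total 82 min.

(a): 12 + 7 + 29 + 15 + 19 = 82
(b): 8 + 7 + 27 + 15 + 34 = 91
(c): 34 + 15 + 20 + 7 + 12 = 88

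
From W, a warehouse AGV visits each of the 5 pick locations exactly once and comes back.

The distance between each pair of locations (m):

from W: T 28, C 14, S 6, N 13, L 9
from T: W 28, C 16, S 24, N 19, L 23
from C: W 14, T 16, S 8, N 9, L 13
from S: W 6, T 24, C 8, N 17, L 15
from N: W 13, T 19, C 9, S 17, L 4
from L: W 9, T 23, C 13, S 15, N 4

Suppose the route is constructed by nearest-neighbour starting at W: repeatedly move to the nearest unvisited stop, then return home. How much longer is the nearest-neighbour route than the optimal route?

W: S=6, L=9, N=13, C=14, T=28 ⇒ S
S: C=8, L=15, N=17, T=24 ⇒ C
C: N=9, L=13, T=16 ⇒ N
N: L=4, T=19 ⇒ L
L: T=23 ⇒ T
NN route W → S → C → N → L → T → W costs 78.
Optimal: W → S → C → T → N → L → W costs 62 (by enumerating all 60 distinct tours).
Excess = 78 − 62 = 16.

16 m longer than the optimal tour.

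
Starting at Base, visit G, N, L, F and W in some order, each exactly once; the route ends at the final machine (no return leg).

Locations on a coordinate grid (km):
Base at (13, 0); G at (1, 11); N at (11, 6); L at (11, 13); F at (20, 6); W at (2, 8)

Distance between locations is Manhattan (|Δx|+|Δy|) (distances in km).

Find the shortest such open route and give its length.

Minimum one-way distance = 45 km.

There are 5! = 120 possible orderings.
Base → G → N → L → F → W: 23+15+7+16+20 = 81
Base → G → N → L → W → F: 23+15+7+14+20 = 79
Base → G → N → F → L → W: 23+15+9+16+14 = 77
Base → G → N → F → W → L: 23+15+9+20+14 = 81
Base → G → N → W → L → F: 23+15+11+14+16 = 79
Base → G → N → W → F → L: 23+15+11+20+16 = 85
Base → G → L → N → F → W: 23+12+7+9+20 = 71
Base → G → L → N → W → F: 23+12+7+11+20 = 73
Base → G → L → F → N → W: 23+12+16+9+11 = 71
Base → G → L → F → W → N: 23+12+16+20+11 = 82
Base → G → L → W → N → F: 23+12+14+11+9 = 69
Base → G → L → W → F → N: 23+12+14+20+9 = 78
Base → G → F → N → L → W: 23+24+9+7+14 = 77
Base → G → F → N → W → L: 23+24+9+11+14 = 81
… (106 more)
Base → F → N → L → G → W: 13+9+7+12+4 = 45  ← best
The minimum is 45.
One shortest path: Base → F → N → L → G → W.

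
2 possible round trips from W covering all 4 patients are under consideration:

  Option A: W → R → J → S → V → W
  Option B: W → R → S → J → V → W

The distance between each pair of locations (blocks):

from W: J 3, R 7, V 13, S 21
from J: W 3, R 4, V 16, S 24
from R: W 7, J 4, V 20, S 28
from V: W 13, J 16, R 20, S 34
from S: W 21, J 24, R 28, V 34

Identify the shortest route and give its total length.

Option A: 7 + 4 + 24 + 34 + 13 = 82
Option B: 7 + 28 + 24 + 16 + 13 = 88

Shortest is Option A, total 82 blocks.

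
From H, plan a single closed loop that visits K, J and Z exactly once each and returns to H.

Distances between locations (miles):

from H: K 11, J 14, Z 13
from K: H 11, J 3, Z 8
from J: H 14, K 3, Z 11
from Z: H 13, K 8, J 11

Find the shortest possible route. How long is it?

H-K-J-Z-H: 11+3+11+13 = 38
H-K-Z-J-H: 11+8+11+14 = 44
H-J-K-Z-H: 14+3+8+13 = 38
The minimum is 38.
One optimal route: H → K → J → Z → H (or its reverse).

Minimum total distance: 38 miles.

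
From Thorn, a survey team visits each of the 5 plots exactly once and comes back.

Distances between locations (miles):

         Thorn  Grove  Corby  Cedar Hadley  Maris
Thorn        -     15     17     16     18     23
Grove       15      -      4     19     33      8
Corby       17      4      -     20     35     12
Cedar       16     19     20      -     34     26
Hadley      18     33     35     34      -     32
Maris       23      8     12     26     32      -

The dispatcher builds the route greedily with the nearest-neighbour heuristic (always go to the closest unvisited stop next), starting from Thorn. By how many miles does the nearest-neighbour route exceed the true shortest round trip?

Excess over optimum: 11 miles.

Thorn: Grove=15, Cedar=16, Corby=17, Hadley=18, Maris=23 ⇒ Grove
Grove: Corby=4, Maris=8, Cedar=19, Hadley=33 ⇒ Corby
Corby: Maris=12, Cedar=20, Hadley=35 ⇒ Maris
Maris: Cedar=26, Hadley=32 ⇒ Cedar
Cedar: Hadley=34 ⇒ Hadley
NN route Thorn → Grove → Corby → Maris → Cedar → Hadley → Thorn costs 109.
Optimal: Thorn → Cedar → Corby → Grove → Maris → Hadley → Thorn costs 98 (by enumerating all 60 distinct tours).
Excess = 109 − 98 = 11.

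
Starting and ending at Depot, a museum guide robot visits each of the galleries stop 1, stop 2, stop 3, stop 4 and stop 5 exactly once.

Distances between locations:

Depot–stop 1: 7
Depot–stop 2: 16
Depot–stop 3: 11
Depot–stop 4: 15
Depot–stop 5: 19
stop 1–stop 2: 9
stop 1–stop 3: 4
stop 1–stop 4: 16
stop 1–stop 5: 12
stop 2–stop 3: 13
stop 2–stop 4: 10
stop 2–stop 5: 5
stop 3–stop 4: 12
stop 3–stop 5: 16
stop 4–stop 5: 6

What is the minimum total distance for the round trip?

50 — the shortest possible round trip.

Depot→stop 1→stop 2→stop 3→stop 4→stop 5→Depot: 7+9+13+12+6+19 = 66
Depot→stop 1→stop 2→stop 3→stop 5→stop 4→Depot: 7+9+13+16+6+15 = 66
Depot→stop 1→stop 2→stop 4→stop 3→stop 5→Depot: 7+9+10+12+16+19 = 73
Depot→stop 1→stop 2→stop 4→stop 5→stop 3→Depot: 7+9+10+6+16+11 = 59
Depot→stop 1→stop 2→stop 5→stop 3→stop 4→Depot: 7+9+5+16+12+15 = 64
Depot→stop 1→stop 2→stop 5→stop 4→stop 3→Depot: 7+9+5+6+12+11 = 50
Depot→stop 1→stop 3→stop 2→stop 4→stop 5→Depot: 7+4+13+10+6+19 = 59
Depot→stop 1→stop 3→stop 2→stop 5→stop 4→Depot: 7+4+13+5+6+15 = 50
Depot→stop 1→stop 3→stop 4→stop 2→stop 5→Depot: 7+4+12+10+5+19 = 57
Depot→stop 1→stop 3→stop 4→stop 5→stop 2→Depot: 7+4+12+6+5+16 = 50
Depot→stop 1→stop 3→stop 5→stop 2→stop 4→Depot: 7+4+16+5+10+15 = 57
Depot→stop 1→stop 3→stop 5→stop 4→stop 2→Depot: 7+4+16+6+10+16 = 59
Depot→stop 1→stop 4→stop 2→stop 3→stop 5→Depot: 7+16+10+13+16+19 = 81
Depot→stop 1→stop 4→stop 2→stop 5→stop 3→Depot: 7+16+10+5+16+11 = 65
… (46 more)
The minimum is 50.
One optimal route: Depot → stop 1 → stop 2 → stop 5 → stop 4 → stop 3 → Depot (or its reverse).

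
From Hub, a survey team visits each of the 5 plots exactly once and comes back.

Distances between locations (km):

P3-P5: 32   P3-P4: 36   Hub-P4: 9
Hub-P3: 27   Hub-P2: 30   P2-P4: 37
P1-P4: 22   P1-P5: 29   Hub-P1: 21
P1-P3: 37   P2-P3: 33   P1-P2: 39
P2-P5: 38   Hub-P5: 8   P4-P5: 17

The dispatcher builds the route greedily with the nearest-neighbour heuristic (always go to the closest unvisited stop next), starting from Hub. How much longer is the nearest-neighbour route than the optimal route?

The nearest-neighbour route is 4 km longer than optimal.

From Hub: P5=8, P4=9, P1=21, P3=27, P2=30 → choose P5 (8).
From P5: P4=17, P1=29, P3=32, P2=38 → choose P4 (17).
From P4: P1=22, P3=36, P2=37 → choose P1 (22).
From P1: P3=37, P2=39 → choose P3 (37).
From P3: P2=33 → choose P2 (33).
NN route Hub → P5 → P4 → P1 → P3 → P2 → Hub costs 147.
Optimal: Hub → P4 → P1 → P2 → P3 → P5 → Hub costs 143 (by enumerating all 60 distinct tours).
Excess = 147 − 143 = 4.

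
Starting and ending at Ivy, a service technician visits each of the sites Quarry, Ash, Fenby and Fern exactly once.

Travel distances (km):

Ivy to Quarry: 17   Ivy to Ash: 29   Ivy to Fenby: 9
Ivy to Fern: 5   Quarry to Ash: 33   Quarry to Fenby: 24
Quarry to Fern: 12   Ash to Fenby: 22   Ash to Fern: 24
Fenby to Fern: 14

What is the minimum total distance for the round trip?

With 4 stops there are 4!/2 = 12 distinct round trips (a route and its reverse cost the same).
Ivy → Quarry → Ash → Fenby → Fern → Ivy: 17+33+22+14+5 = 91
Ivy → Quarry → Ash → Fern → Fenby → Ivy: 17+33+24+14+9 = 97
Ivy → Quarry → Fenby → Ash → Fern → Ivy: 17+24+22+24+5 = 92
Ivy → Quarry → Fenby → Fern → Ash → Ivy: 17+24+14+24+29 = 108
Ivy → Quarry → Fern → Ash → Fenby → Ivy: 17+12+24+22+9 = 84
Ivy → Quarry → Fern → Fenby → Ash → Ivy: 17+12+14+22+29 = 94
Ivy → Ash → Quarry → Fenby → Fern → Ivy: 29+33+24+14+5 = 105
Ivy → Ash → Quarry → Fern → Fenby → Ivy: 29+33+12+14+9 = 97
Ivy → Ash → Fenby → Quarry → Fern → Ivy: 29+22+24+12+5 = 92
Ivy → Ash → Fern → Quarry → Fenby → Ivy: 29+24+12+24+9 = 98
Ivy → Fenby → Quarry → Ash → Fern → Ivy: 9+24+33+24+5 = 95
Ivy → Fenby → Ash → Quarry → Fern → Ivy: 9+22+33+12+5 = 81
The minimum is 81.
One optimal route: Ivy → Fenby → Ash → Quarry → Fern → Ivy (or its reverse).

81 km — the shortest possible round trip.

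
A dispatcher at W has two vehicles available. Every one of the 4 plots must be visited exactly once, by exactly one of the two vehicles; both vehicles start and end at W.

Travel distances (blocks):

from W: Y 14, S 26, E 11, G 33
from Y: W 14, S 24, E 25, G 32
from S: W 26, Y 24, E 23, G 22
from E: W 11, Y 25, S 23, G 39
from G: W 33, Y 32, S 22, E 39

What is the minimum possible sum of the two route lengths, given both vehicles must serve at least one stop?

Minimum combined distance: 115 blocks.

Try each way of splitting the stops between the two vehicles (each non-empty) and, for each split, find the best tour for each vehicle:
  {Y} + {S, E, G}: 28 + 89 = 117
  {S} + {Y, E, G}: 52 + 96 = 148
  {Y, S} + {E, G}: 64 + 83 = 147
  {E} + {Y, S, G}: 22 + 93 = 115
  {Y, E} + {S, G}: 50 + 81 = 131
  {S, E} + {Y, G}: 60 + 79 = 139
  … (7 splits in total)
Best: vehicle 1 W → E → W = 22; vehicle 2 W → Y → S → G → W = 93; combined 115.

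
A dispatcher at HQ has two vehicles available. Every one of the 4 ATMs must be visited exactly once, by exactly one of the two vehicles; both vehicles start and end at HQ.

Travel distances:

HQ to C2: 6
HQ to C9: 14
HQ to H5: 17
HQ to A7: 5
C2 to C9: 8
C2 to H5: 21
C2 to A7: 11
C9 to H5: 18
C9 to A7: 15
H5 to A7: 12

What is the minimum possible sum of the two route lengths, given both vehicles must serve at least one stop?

There are 2^3 − 1 = 7 ways to divide the 4 stops into two non-empty groups. For each, the best each vehicle can do is its own shortest tour through its group:
  {C2} + {C9, H5, A7}: 12 + 49 = 61
  {C9} + {C2, H5, A7}: 28 + 44 = 72
  {C2, C9} + {H5, A7}: 28 + 34 = 62
  {H5} + {C2, C9, A7}: 34 + 34 = 68
  {C2, H5} + {C9, A7}: 44 + 34 = 78
  {C9, H5} + {C2, A7}: 49 + 22 = 71
  … (7 splits in total)
  {C2, C9, H5} + {A7}: 49 + 10 = 59  ← best
Best: vehicle 1 HQ → C2 → C9 → H5 → HQ = 49; vehicle 2 HQ → A7 → HQ = 10; combined 59.

Minimum combined distance: 59.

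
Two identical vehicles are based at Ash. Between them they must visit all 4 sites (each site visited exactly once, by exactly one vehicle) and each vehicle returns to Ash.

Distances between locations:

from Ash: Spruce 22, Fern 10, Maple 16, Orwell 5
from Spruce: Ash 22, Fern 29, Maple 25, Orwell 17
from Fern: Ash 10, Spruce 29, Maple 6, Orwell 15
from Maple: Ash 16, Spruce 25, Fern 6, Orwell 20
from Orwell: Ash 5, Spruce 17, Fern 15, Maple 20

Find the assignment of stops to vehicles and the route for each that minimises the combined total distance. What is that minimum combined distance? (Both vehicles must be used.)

73 — the smallest possible combined total.

There are 2^3 − 1 = 7 ways to divide the 4 stops into two non-empty groups. For each, the best each vehicle can do is its own shortest tour through its group:
  {Spruce} + {Fern, Maple, Orwell}: 44 + 41 = 85
  {Fern} + {Spruce, Maple, Orwell}: 20 + 63 = 83
  {Spruce, Fern} + {Maple, Orwell}: 61 + 41 = 102
  {Maple} + {Spruce, Fern, Orwell}: 32 + 61 = 93
  {Spruce, Maple} + {Fern, Orwell}: 63 + 30 = 93
  {Fern, Maple} + {Spruce, Orwell}: 32 + 44 = 76
  … (7 splits in total)
  {Spruce, Fern, Maple} + {Orwell}: 63 + 10 = 73  ← best
Best: vehicle 1 Ash → Spruce → Maple → Fern → Ash = 63; vehicle 2 Ash → Orwell → Ash = 10; combined 73.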